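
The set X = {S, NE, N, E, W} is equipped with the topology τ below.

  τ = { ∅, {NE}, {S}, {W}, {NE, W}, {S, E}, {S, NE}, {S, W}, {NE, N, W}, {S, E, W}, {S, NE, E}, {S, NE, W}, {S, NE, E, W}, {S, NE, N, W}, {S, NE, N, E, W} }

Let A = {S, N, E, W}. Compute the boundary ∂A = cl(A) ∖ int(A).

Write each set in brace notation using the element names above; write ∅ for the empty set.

U open, U⊆A: ∅, {S}, {W}, {S, E}, {S, W}, {S, E, W}. int(A) = ⋃ = {S, E, W}
X∖A={NE}, int(X∖A)={NE}, hence cl(A)={S, N, E, W}
∂A: remove int from cl → {N}

{N}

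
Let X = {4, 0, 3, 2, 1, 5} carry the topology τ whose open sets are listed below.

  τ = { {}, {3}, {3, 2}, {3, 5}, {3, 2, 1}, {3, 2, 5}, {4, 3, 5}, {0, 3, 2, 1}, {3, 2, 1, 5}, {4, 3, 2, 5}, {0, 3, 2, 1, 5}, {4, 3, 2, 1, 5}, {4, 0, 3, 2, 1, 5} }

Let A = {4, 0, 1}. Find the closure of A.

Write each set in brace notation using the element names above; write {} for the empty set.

{4, 0, 1}

complement {3, 2, 5}; its interior {3, 2, 5}; cl(A) = X∖{3, 2, 5} = {4, 0, 1}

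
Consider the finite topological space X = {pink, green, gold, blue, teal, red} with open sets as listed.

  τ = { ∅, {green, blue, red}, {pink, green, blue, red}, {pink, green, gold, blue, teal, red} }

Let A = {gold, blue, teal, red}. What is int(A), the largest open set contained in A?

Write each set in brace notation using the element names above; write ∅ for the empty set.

U open, U⊆A: ∅. int(A) = ⋃ = ∅

∅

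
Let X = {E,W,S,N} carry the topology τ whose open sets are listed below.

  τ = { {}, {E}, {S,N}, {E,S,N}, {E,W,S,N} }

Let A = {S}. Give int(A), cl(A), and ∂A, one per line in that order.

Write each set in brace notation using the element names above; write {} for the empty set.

opens ⊆ A: {}; union → int = {}
complement {E,W,N}; its interior {E}; cl(A) = X∖{E} = {W,S,N}
boundary = {W,S,N} ∖ {} = {W,S,N}

int(A) = {}
cl(A)  = {W,S,N}
∂A     = {W,S,N}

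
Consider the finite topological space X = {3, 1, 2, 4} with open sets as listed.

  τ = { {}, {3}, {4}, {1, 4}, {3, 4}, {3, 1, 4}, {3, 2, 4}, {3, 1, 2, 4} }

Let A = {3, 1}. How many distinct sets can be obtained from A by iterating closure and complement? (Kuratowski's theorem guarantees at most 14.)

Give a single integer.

cl via duality: int({2, 4}) = {4}, so X∖{4} = {3, 1, 2}
Write k for closure, c for complement:
  1. A     = {3, 1}
  2. kA    = {3, 1, 2}
  3. cA    = {2, 4}
  4. ckA   = {4}
  5. kcA   = {1, 2, 4}
  6. ckcA  = {3}
  7. kckcA = {3, 2}
  8. ckckcA = {1, 4}
applying k or c yields no new set

8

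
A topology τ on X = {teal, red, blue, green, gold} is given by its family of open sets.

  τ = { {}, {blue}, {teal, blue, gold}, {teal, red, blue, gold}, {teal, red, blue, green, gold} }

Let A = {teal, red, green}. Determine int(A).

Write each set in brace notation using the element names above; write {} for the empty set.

{}

open subsets of A: {}; so int(A) = {}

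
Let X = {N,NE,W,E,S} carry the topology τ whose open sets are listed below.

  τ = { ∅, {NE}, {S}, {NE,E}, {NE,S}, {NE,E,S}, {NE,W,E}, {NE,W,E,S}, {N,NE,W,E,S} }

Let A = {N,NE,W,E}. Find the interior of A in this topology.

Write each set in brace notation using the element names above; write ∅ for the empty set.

{NE,W,E}

interior: largest open inside A is {NE,W,E} (from ∅, {NE}, {NE,E}, {NE,W,E})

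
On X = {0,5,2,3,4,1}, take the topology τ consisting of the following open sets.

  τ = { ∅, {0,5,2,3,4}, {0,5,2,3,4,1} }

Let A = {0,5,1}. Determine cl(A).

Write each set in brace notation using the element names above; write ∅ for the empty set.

closure: X∖int(X∖A) = X∖∅ = {0,5,2,3,4,1}

{0,5,2,3,4,1}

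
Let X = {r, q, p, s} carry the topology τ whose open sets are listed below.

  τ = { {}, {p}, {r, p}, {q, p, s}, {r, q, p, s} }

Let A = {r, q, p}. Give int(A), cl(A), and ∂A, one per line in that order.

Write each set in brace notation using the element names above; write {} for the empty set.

U open, U⊆A: {}, {p}, {r, p}. int(A) = ⋃ = {r, p}
X∖A={s}, int(X∖A)={}, hence cl(A)={r, q, p, s}
∂A: remove int from cl → {q, s}

int(A) = {r, p}
cl(A)  = {r, q, p, s}
∂A     = {q, s}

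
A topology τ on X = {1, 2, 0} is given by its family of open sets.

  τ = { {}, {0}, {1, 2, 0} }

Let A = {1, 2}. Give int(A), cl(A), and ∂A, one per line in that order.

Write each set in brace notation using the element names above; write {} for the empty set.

int(A) = {}
cl(A)  = {1, 2}
∂A     = {1, 2}

open subsets of A: {}; so int(A) = {}
closure: X∖int(X∖A) = X∖{0} = {1, 2}
∂A = {1, 2} minus {} = {1, 2}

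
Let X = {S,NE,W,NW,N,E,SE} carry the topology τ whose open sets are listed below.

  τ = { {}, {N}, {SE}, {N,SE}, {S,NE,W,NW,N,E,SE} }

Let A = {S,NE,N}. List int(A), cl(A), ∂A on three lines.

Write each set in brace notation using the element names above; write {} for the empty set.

open subsets of A: {}, {N}; so int(A) = {N}
closure: X∖int(X∖A) = X∖{SE} = {S,NE,W,NW,N,E}
∂A = {S,NE,W,NW,N,E} minus {N} = {S,NE,W,NW,E}

int(A) = {N}
cl(A)  = {S,NE,W,NW,N,E}
∂A     = {S,NE,W,NW,E}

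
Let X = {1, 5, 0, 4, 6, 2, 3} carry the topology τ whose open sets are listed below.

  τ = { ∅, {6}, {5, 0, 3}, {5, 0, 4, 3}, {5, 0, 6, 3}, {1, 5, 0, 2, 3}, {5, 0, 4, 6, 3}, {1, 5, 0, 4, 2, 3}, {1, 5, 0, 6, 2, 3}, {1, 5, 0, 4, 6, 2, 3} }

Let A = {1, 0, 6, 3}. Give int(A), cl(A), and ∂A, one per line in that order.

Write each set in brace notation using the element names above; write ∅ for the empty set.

int(A) = {6}
cl(A)  = {1, 5, 0, 4, 6, 2, 3}
∂A     = {1, 5, 0, 4, 2, 3}

U open, U⊆A: ∅, {6}. int(A) = ⋃ = {6}
X∖A={5, 4, 2}, int(X∖A)=∅, hence cl(A)={1, 5, 0, 4, 6, 2, 3}
∂A: remove int from cl → {1, 5, 0, 4, 2, 3}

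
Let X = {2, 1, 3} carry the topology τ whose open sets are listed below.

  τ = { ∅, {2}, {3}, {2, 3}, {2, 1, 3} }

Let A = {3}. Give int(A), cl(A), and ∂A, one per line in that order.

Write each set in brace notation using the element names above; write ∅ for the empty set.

int(A) = {3}
cl(A)  = {1, 3}
∂A     = {1}

U open, U⊆A: ∅, {3}. int(A) = ⋃ = {3}
X∖A={2, 1}, int(X∖A)={2}, hence cl(A)={1, 3}
∂A: remove int from cl → {1}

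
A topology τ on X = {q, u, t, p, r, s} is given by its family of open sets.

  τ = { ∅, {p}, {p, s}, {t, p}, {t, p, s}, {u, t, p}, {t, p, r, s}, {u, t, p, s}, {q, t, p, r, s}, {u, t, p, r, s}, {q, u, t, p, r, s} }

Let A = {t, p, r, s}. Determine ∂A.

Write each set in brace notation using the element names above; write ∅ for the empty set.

{q, u}

open subsets of A: ∅, {p}, {p, s}, {t, p}, {t, p, s}, {t, p, r, s}; so int(A) = {t, p, r, s}
closure: X∖int(X∖A) = X∖∅ = {q, u, t, p, r, s}
∂A = {q, u, t, p, r, s} minus {t, p, r, s} = {q, u}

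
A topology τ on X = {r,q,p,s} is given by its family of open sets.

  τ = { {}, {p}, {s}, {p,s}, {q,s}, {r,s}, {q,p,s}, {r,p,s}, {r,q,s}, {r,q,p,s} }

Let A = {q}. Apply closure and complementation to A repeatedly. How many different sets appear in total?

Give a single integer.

4

cl via duality: int({r,p,s}) = {r,p,s}, so X∖{r,p,s} = {q}
Write k for closure, c for complement:
  1. A     = {q}
  2. cA    = {r,p,s}
  3. kcA   = {r,q,p,s}
  4. ckcA  = {}
applying k or c yields no new set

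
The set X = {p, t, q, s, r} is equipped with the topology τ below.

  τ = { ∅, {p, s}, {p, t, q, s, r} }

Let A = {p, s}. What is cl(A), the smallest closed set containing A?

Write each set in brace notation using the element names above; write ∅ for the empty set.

complement {t, q, r}; its interior ∅; cl(A) = X∖∅ = {p, t, q, s, r}

{p, t, q, s, r}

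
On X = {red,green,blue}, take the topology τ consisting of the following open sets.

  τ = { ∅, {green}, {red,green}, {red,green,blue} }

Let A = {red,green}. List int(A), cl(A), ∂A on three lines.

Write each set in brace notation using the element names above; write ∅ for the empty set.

int(A) = {red,green}
cl(A)  = {red,green,blue}
∂A     = {blue}

U open, U⊆A: ∅, {green}, {red,green}. int(A) = ⋃ = {red,green}
X∖A={blue}, int(X∖A)=∅, hence cl(A)={red,green,blue}
∂A: remove int from cl → {blue}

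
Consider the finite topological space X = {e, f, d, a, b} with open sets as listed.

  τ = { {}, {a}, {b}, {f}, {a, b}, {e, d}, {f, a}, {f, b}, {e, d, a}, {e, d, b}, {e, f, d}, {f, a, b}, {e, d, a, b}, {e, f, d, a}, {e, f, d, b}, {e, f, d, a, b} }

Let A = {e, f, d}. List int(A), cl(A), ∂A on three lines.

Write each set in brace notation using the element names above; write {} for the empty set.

U open, U⊆A: {}, {f}, {e, d}, {e, f, d}. int(A) = ⋃ = {e, f, d}
X∖A={a, b}, int(X∖A)={a, b}, hence cl(A)={e, f, d}
∂A: remove int from cl → {}

int(A) = {e, f, d}
cl(A)  = {e, f, d}
∂A     = {}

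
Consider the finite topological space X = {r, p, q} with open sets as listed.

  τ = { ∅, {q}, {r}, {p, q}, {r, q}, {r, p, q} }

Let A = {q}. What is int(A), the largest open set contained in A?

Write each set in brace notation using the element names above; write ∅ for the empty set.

open subsets of A: ∅, {q}; so int(A) = {q}

{q}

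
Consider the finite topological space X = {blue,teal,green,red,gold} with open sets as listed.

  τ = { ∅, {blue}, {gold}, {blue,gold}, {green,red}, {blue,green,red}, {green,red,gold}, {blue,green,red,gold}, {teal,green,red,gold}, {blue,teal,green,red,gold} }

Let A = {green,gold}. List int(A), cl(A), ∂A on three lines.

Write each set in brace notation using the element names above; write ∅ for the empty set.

int(A) = {gold}
cl(A)  = {teal,green,red,gold}
∂A     = {teal,green,red}

open subsets of A: ∅, {gold}; so int(A) = {gold}
closure: X∖int(X∖A) = X∖{blue} = {teal,green,red,gold}
∂A = {teal,green,red,gold} minus {gold} = {teal,green,red}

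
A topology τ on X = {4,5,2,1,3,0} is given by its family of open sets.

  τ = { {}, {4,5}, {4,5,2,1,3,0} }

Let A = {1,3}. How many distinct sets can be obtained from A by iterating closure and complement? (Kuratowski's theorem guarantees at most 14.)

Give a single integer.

6

complement {4,5,2,0}; its interior {4,5}; cl(A) = X∖{4,5} = {2,1,3,0}
With k = closure, c = complement:
  1. A     = {1,3}
  2. kA    = {2,1,3,0}
  3. cA    = {4,5,2,0}
  4. ckA   = {4,5}
  5. kcA   = {4,5,2,1,3,0}
  6. ckcA  = {}
k, c of each give nothing new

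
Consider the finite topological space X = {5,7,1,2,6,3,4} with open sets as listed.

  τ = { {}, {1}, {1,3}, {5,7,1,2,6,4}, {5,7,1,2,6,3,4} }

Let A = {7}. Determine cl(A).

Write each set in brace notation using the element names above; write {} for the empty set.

{5,7,2,6,4}

complement {5,1,2,6,3,4}; its interior {1,3}; cl(A) = X∖{1,3} = {5,7,2,6,4}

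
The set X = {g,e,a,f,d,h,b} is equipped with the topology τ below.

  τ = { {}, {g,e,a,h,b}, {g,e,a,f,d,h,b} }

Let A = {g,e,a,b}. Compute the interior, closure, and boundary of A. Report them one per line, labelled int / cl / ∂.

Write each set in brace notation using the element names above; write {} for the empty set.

opens ⊆ A: {}; union → int = {}
complement {f,d,h}; its interior {}; cl(A) = X∖{} = {g,e,a,f,d,h,b}
boundary = {g,e,a,f,d,h,b} ∖ {} = {g,e,a,f,d,h,b}

int(A) = {}
cl(A)  = {g,e,a,f,d,h,b}
∂A     = {g,e,a,f,d,h,b}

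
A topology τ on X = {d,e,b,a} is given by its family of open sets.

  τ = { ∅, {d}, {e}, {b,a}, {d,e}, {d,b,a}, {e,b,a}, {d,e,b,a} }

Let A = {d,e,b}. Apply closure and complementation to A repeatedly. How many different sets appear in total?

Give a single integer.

6

cl via duality: int({a}) = ∅, so X∖∅ = {d,e,b,a}
Write k for closure, c for complement:
  1. A     = {d,e,b}
  2. kA    = {d,e,b,a}
  3. cA    = {a}
  4. ckA   = ∅
  5. kcA   = {b,a}
  6. ckcA  = {d,e}
applying k or c yields no new set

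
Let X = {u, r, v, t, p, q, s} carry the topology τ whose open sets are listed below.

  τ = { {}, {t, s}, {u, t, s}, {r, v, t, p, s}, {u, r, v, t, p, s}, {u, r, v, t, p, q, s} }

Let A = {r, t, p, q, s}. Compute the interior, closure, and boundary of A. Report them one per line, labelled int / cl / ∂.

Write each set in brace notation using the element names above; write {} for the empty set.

int(A) = {t, s}
cl(A)  = {u, r, v, t, p, q, s}
∂A     = {u, r, v, p, q}

interior: largest open inside A is {t, s} (from {}, {t, s})
cl via duality: int({u, v}) = {}, so X∖{} = {u, r, v, t, p, q, s}
cl∖int = {u, r, v, p, q}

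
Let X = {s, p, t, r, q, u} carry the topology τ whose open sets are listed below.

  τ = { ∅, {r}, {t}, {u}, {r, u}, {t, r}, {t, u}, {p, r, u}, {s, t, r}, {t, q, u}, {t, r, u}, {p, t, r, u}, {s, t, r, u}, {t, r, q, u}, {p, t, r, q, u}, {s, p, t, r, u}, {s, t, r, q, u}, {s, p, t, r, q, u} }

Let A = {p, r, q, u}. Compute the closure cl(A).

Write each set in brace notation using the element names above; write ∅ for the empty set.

{s, p, r, q, u}

cl via duality: int({s, t}) = {t}, so X∖{t} = {s, p, r, q, u}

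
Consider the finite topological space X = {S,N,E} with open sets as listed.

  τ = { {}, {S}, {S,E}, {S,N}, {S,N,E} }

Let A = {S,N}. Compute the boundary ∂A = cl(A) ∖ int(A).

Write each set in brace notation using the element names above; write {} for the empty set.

interior: largest open inside A is {S,N} (from {}, {S}, {S,N})
cl via duality: int({E}) = {}, so X∖{} = {S,N,E}
cl∖int = {E}

{E}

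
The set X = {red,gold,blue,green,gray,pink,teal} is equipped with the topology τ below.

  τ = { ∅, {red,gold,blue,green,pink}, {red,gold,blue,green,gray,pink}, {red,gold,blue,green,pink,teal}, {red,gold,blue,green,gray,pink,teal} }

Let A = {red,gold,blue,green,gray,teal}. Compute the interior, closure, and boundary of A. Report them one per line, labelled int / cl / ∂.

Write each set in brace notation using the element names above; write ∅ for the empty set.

U open, U⊆A: ∅. int(A) = ⋃ = ∅
X∖A={pink}, int(X∖A)=∅, hence cl(A)={red,gold,blue,green,gray,pink,teal}
∂A: remove int from cl → {red,gold,blue,green,gray,pink,teal}

int(A) = ∅
cl(A)  = {red,gold,blue,green,gray,pink,teal}
∂A     = {red,gold,blue,green,gray,pink,teal}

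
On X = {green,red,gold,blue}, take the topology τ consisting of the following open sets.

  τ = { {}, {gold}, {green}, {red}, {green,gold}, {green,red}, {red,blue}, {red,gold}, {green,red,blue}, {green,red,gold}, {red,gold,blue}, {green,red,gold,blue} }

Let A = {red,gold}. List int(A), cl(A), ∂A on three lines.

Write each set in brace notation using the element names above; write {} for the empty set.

int(A) = {red,gold}
cl(A)  = {red,gold,blue}
∂A     = {blue}

U open, U⊆A: {}, {red}, {gold}, {red,gold}. int(A) = ⋃ = {red,gold}
X∖A={green,blue}, int(X∖A)={green}, hence cl(A)={red,gold,blue}
∂A: remove int from cl → {blue}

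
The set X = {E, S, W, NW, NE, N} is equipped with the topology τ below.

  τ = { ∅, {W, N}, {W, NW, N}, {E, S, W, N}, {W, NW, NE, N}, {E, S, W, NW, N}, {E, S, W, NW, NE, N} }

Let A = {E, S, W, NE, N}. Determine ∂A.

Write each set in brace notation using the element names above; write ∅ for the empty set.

{NW, NE}

opens ⊆ A: ∅, {W, N}, {E, S, W, N}; union → int = {E, S, W, N}
complement {NW}; its interior ∅; cl(A) = X∖∅ = {E, S, W, NW, NE, N}
boundary = {E, S, W, NW, NE, N} ∖ {E, S, W, N} = {NW, NE}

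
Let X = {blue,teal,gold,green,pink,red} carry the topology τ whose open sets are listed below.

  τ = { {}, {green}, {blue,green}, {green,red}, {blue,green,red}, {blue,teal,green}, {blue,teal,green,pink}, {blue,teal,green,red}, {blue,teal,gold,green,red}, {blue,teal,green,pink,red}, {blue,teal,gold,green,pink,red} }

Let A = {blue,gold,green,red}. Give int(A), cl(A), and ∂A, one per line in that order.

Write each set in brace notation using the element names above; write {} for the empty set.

interior: largest open inside A is {blue,green,red} (from {}, {green}, {blue,green}, {green,red}, {blue,green,red})
cl via duality: int({teal,pink}) = {}, so X∖{} = {blue,teal,gold,green,pink,red}
cl∖int = {teal,gold,pink}

int(A) = {blue,green,red}
cl(A)  = {blue,teal,gold,green,pink,red}
∂A     = {teal,gold,pink}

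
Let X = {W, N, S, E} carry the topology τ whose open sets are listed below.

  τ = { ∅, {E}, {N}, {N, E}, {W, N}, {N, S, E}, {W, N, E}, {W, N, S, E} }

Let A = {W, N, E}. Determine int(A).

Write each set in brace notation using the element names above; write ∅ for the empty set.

open subsets of A: ∅, {N}, {E}, {N, E}, {W, N}, {W, N, E}; so int(A) = {W, N, E}

{W, N, E}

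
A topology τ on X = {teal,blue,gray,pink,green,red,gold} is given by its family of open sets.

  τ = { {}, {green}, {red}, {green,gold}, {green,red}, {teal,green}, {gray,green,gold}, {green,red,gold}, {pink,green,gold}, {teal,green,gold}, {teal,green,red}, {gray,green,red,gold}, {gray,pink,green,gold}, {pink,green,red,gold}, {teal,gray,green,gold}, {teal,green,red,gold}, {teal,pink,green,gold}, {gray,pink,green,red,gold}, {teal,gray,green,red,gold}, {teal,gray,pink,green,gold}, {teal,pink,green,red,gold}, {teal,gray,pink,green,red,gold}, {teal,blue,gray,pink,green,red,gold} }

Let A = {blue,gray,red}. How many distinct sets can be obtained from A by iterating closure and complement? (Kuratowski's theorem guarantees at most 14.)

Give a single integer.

cl via duality: int({teal,pink,green,gold}) = {teal,pink,green,gold}, so X∖{teal,pink,green,gold} = {blue,gray,red}
Write k for closure, c for complement:
  1. A     = {blue,gray,red}
  2. cA    = {teal,pink,green,gold}
  3. kcA   = {teal,blue,gray,pink,green,gold}
  4. ckcA  = {red}
  5. kckcA = {blue,red}
  6. ckckcA = {teal,gray,pink,green,gold}
applying k or c yields no new set

6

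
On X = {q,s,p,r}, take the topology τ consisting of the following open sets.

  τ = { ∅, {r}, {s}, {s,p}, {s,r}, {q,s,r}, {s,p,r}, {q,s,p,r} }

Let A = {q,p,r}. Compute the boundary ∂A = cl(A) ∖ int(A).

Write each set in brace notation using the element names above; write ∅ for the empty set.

{q,p}

open subsets of A: ∅, {r}; so int(A) = {r}
closure: X∖int(X∖A) = X∖{s} = {q,p,r}
∂A = {q,p,r} minus {r} = {q,p}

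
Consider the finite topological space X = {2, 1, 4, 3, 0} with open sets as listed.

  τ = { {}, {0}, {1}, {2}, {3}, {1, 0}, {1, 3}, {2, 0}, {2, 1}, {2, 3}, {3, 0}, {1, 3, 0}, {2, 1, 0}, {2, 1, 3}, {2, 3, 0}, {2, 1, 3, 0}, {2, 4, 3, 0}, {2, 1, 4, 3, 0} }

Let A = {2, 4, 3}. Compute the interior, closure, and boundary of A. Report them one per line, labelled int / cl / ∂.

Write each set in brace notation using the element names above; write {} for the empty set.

int(A) = {2, 3}
cl(A)  = {2, 4, 3}
∂A     = {4}

opens ⊆ A: {}, {2}, {3}, {2, 3}; union → int = {2, 3}
complement {1, 0}; its interior {1, 0}; cl(A) = X∖{1, 0} = {2, 4, 3}
boundary = {2, 4, 3} ∖ {2, 3} = {4}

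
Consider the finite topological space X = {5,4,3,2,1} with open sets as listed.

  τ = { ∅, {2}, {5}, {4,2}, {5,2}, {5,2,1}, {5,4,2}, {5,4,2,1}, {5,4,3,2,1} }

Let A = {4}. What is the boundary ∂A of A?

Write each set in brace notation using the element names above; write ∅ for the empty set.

{4,3}

interior: largest open inside A is ∅ (from ∅)
cl via duality: int({5,3,2,1}) = {5,2,1}, so X∖{5,2,1} = {4,3}
cl∖int = {4,3}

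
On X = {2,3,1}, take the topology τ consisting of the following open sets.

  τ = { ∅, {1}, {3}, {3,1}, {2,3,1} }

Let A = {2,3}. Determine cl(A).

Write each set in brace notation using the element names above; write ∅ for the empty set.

X∖A={1}, int(X∖A)={1}, hence cl(A)={2,3}

{2,3}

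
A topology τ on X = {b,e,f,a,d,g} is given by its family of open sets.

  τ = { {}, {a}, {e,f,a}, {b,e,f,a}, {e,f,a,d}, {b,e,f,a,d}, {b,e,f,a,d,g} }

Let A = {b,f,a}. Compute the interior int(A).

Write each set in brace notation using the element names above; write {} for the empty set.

U open, U⊆A: {}, {a}. int(A) = ⋃ = {a}

{a}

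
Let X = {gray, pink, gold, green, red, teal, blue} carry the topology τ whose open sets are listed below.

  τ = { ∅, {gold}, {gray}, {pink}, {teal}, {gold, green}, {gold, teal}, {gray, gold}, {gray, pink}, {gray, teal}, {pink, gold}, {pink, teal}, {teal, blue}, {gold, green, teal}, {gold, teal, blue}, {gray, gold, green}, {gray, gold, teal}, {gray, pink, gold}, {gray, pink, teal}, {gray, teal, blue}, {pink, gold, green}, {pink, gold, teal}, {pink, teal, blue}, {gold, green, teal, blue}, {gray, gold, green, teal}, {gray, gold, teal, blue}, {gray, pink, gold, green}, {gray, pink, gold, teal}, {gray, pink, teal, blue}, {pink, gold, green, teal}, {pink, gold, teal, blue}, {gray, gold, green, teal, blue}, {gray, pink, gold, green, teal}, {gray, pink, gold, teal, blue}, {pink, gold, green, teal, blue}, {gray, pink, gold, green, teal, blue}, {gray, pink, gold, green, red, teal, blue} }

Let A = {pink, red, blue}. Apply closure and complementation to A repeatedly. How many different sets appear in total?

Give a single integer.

6

cl via duality: int({gray, gold, green, teal}) = {gray, gold, green, teal}, so X∖{gray, gold, green, teal} = {pink, red, blue}
Write k for closure, c for complement:
  1. A     = {pink, red, blue}
  2. cA    = {gray, gold, green, teal}
  3. kcA   = {gray, gold, green, red, teal, blue}
  4. ckcA  = {pink}
  5. kckcA = {pink, red}
  6. ckckcA = {gray, gold, green, teal, blue}
applying k or c yields no new set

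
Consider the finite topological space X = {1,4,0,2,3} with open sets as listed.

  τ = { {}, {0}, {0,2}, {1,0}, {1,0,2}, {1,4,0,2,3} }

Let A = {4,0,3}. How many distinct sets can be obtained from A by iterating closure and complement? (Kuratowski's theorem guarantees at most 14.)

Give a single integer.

6

closure: X∖int(X∖A) = X∖{} = {1,4,0,2,3}
Let k=closure and c=complement:
  1. A     = {4,0,3}
  2. kA    = {1,4,0,2,3}
  3. cA    = {1,2}
  4. ckA   = {}
  5. kcA   = {1,4,2,3}
  6. ckcA  = {0}
— saturated at 6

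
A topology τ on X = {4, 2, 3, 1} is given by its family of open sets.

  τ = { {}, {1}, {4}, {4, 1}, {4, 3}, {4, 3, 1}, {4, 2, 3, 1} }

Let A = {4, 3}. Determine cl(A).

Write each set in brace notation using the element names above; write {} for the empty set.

{4, 2, 3}

complement {2, 1}; its interior {1}; cl(A) = X∖{1} = {4, 2, 3}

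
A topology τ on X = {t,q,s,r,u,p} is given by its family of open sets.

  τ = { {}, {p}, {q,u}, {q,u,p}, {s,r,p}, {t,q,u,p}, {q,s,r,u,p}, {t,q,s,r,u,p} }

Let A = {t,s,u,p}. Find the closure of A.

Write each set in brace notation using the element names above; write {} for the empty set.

{t,q,s,r,u,p}

closure: X∖int(X∖A) = X∖{} = {t,q,s,r,u,p}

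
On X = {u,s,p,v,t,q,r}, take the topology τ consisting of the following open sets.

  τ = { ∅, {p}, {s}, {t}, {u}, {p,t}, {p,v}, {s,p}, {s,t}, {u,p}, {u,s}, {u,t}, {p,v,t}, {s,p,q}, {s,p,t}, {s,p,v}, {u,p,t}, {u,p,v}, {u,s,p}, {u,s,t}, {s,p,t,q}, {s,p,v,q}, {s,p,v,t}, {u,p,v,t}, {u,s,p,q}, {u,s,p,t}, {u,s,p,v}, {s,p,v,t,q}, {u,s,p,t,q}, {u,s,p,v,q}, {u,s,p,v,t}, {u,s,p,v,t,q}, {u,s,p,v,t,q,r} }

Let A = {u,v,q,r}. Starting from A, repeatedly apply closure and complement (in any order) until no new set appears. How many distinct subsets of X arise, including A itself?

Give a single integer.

6

closure: X∖int(X∖A) = X∖{s,p,t} = {u,v,q,r}
Let k=closure and c=complement:
  1. A     = {u,v,q,r}
  2. cA    = {s,p,t}
  3. kcA   = {s,p,v,t,q,r}
  4. ckcA  = {u}
  5. kckcA = {u,r}
  6. ckckcA = {s,p,v,t,q}
— saturated at 6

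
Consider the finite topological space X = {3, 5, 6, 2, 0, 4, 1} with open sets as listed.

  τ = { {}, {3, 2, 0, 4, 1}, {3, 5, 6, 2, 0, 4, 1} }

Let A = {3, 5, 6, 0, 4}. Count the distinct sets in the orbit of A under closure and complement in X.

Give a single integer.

4

complement {2, 1}; its interior {}; cl(A) = X∖{} = {3, 5, 6, 2, 0, 4, 1}
With k = closure, c = complement:
  1. A     = {3, 5, 6, 0, 4}
  2. kA    = {3, 5, 6, 2, 0, 4, 1}
  3. cA    = {2, 1}
  4. ckA   = {}
k, c of each give nothing new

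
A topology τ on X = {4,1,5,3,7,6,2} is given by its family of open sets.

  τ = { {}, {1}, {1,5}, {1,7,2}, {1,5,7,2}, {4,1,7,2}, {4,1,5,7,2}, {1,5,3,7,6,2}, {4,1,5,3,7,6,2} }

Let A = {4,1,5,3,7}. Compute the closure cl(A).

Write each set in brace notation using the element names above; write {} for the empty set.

X∖A={6,2}, int(X∖A)={}, hence cl(A)={4,1,5,3,7,6,2}

{4,1,5,3,7,6,2}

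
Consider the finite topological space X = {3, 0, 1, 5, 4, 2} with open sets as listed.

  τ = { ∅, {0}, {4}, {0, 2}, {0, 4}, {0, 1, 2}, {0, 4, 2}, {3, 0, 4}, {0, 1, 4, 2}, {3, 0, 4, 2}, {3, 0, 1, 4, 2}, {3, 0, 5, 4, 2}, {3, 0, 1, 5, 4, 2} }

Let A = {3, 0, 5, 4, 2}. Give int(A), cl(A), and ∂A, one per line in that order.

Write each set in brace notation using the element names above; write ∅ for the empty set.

opens ⊆ A: ∅, {4}, {0}, {0, 4}, {0, 2}, {0, 4, 2}, {3, 0, 4}, {3, 0, 4, 2}, {3, 0, 5, 4, 2}; union → int = {3, 0, 5, 4, 2}
complement {1}; its interior ∅; cl(A) = X∖∅ = {3, 0, 1, 5, 4, 2}
boundary = {3, 0, 1, 5, 4, 2} ∖ {3, 0, 5, 4, 2} = {1}

int(A) = {3, 0, 5, 4, 2}
cl(A)  = {3, 0, 1, 5, 4, 2}
∂A     = {1}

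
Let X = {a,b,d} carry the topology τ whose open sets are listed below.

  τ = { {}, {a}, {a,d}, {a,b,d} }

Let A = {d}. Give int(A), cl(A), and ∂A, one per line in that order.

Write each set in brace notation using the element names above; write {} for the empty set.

interior: largest open inside A is {} (from {})
cl via duality: int({a,b}) = {a}, so X∖{a} = {b,d}
cl∖int = {b,d}

int(A) = {}
cl(A)  = {b,d}
∂A     = {b,d}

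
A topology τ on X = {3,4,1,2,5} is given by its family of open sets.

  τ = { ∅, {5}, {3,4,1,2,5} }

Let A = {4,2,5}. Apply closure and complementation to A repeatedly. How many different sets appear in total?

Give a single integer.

closure: X∖int(X∖A) = X∖∅ = {3,4,1,2,5}
Let k=closure and c=complement:
  1. A     = {4,2,5}
  2. kA    = {3,4,1,2,5}
  3. cA    = {3,1}
  4. ckA   = ∅
  5. kcA   = {3,4,1,2}
  6. ckcA  = {5}
— saturated at 6

6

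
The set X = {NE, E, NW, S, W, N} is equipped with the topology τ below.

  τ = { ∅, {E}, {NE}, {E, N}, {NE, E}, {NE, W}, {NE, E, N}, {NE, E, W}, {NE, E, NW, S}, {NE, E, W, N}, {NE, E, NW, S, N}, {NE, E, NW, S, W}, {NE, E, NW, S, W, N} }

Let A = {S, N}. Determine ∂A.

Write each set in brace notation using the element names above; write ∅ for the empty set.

{NW, S, N}

open subsets of A: ∅; so int(A) = ∅
closure: X∖int(X∖A) = X∖{NE, E, W} = {NW, S, N}
∂A = {NW, S, N} minus ∅ = {NW, S, N}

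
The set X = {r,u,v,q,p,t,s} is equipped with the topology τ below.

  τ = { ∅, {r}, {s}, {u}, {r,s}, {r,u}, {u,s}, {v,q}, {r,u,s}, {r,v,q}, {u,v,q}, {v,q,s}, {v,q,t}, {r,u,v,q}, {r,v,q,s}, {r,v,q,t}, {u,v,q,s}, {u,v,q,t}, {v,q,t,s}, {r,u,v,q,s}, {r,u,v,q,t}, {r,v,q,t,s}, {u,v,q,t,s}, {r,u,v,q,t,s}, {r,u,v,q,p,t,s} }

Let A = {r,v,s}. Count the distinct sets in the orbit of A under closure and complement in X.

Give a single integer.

10

closure: X∖int(X∖A) = X∖{u} = {r,v,q,p,t,s}
Let k=closure and c=complement:
  1. A     = {r,v,s}
  2. kA    = {r,v,q,p,t,s}
  3. cA    = {u,q,p,t}
  4. ckA   = {u}
  5. kcA   = {u,v,q,p,t}
  6. kckA  = {u,p}
  7. ckcA  = {r,s}
  8. ckckA = {r,v,q,t,s}
  9. kckcA = {r,p,s}
  10. ckckcA = {u,v,q,t}
— saturated at 10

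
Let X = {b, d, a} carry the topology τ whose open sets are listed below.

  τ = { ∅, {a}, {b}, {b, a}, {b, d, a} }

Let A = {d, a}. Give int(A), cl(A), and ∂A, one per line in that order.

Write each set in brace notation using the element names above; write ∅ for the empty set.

int(A) = {a}
cl(A)  = {d, a}
∂A     = {d}

interior: largest open inside A is {a} (from ∅, {a})
cl via duality: int({b}) = {b}, so X∖{b} = {d, a}
cl∖int = {d}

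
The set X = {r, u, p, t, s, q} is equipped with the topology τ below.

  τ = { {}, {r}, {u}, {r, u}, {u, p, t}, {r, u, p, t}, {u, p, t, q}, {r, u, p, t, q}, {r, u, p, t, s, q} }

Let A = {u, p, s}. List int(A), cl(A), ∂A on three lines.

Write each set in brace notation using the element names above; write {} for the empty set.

interior: largest open inside A is {u} (from {}, {u})
cl via duality: int({r, t, q}) = {r}, so X∖{r} = {u, p, t, s, q}
cl∖int = {p, t, s, q}

int(A) = {u}
cl(A)  = {u, p, t, s, q}
∂A     = {p, t, s, q}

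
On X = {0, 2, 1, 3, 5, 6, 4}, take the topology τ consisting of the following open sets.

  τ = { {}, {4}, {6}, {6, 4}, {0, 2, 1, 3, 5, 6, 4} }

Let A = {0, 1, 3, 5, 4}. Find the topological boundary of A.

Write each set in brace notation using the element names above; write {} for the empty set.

interior: largest open inside A is {4} (from {}, {4})
cl via duality: int({2, 6}) = {6}, so X∖{6} = {0, 2, 1, 3, 5, 4}
cl∖int = {0, 2, 1, 3, 5}

{0, 2, 1, 3, 5}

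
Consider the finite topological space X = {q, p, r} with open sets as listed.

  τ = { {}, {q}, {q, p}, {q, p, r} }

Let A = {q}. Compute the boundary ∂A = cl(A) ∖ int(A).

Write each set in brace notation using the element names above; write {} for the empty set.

{p, r}

open subsets of A: {}, {q}; so int(A) = {q}
closure: X∖int(X∖A) = X∖{} = {q, p, r}
∂A = {q, p, r} minus {q} = {p, r}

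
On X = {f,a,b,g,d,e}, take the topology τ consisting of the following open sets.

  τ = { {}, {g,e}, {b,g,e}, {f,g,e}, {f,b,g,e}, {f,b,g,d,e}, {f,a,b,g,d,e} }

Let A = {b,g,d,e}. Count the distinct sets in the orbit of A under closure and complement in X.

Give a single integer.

X∖A={f,a}, int(X∖A)={}, hence cl(A)={f,a,b,g,d,e}
Orbit (k=closure, c=complement):
  1. A     = {b,g,d,e}
  2. kA    = {f,a,b,g,d,e}
  3. cA    = {f,a}
  4. ckA   = {}
  5. kcA   = {f,a,d}
  6. ckcA  = {b,g,e}
(closed under both — stop)

6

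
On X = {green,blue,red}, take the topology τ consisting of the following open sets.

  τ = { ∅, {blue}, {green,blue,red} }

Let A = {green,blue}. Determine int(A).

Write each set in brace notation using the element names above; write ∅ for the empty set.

opens ⊆ A: ∅, {blue}; union → int = {blue}

{blue}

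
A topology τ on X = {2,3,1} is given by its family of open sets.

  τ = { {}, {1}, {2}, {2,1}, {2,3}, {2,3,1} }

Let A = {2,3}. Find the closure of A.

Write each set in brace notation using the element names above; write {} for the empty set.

{2,3}

cl via duality: int({1}) = {1}, so X∖{1} = {2,3}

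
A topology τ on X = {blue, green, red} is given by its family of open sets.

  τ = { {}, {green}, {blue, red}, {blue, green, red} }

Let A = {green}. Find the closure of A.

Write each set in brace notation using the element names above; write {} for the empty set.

{green}

complement {blue, red}; its interior {blue, red}; cl(A) = X∖{blue, red} = {green}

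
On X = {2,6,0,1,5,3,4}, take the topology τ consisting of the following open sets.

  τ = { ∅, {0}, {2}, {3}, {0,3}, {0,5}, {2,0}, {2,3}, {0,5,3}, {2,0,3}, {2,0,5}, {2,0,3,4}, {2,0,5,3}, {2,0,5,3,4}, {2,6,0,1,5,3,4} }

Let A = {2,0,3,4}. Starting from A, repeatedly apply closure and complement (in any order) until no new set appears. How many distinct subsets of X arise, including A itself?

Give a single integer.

complement {6,1,5}; its interior ∅; cl(A) = X∖∅ = {2,6,0,1,5,3,4}
With k = closure, c = complement:
  1. A     = {2,0,3,4}
  2. kA    = {2,6,0,1,5,3,4}
  3. cA    = {6,1,5}
  4. ckA   = ∅
k, c of each give nothing new

4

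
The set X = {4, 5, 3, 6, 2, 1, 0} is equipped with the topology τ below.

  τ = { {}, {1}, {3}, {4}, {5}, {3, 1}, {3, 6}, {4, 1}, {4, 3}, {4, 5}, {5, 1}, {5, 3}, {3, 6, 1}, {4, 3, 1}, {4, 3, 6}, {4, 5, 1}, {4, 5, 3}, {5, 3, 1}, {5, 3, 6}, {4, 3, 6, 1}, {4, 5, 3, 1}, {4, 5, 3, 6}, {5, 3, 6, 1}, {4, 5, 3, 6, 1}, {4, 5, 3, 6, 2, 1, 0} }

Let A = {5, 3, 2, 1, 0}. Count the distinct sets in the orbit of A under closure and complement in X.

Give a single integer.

complement {4, 6}; its interior {4}; cl(A) = X∖{4} = {5, 3, 6, 2, 1, 0}
With k = closure, c = complement:
  1. A     = {5, 3, 2, 1, 0}
  2. kA    = {5, 3, 6, 2, 1, 0}
  3. cA    = {4, 6}
  4. ckA   = {4}
  5. kcA   = {4, 6, 2, 0}
  6. kckA  = {4, 2, 0}
  7. ckcA  = {5, 3, 1}
  8. ckckA = {5, 3, 6, 1}
k, c of each give nothing new

8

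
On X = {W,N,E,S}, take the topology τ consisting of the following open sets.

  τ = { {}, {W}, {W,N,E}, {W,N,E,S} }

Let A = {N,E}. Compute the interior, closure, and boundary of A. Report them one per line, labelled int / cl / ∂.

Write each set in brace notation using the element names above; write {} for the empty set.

interior: largest open inside A is {} (from {})
cl via duality: int({W,S}) = {W}, so X∖{W} = {N,E,S}
cl∖int = {N,E,S}

int(A) = {}
cl(A)  = {N,E,S}
∂A     = {N,E,S}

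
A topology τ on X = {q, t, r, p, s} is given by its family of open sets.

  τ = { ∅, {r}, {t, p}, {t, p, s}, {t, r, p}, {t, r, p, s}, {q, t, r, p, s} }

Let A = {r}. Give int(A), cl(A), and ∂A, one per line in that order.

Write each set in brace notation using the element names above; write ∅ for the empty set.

opens ⊆ A: ∅, {r}; union → int = {r}
complement {q, t, p, s}; its interior {t, p, s}; cl(A) = X∖{t, p, s} = {q, r}
boundary = {q, r} ∖ {r} = {q}

int(A) = {r}
cl(A)  = {q, r}
∂A     = {q}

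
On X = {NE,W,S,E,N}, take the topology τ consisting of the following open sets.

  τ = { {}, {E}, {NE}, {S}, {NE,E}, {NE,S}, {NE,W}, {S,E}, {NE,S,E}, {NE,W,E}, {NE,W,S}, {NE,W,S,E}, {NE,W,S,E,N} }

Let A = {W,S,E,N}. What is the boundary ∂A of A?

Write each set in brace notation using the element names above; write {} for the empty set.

{W,N}

interior: largest open inside A is {S,E} (from {}, {S}, {E}, {S,E})
cl via duality: int({NE}) = {NE}, so X∖{NE} = {W,S,E,N}
cl∖int = {W,N}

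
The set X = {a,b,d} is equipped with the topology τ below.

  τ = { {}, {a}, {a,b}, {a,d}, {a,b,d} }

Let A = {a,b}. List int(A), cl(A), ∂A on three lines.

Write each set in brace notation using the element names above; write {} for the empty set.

opens ⊆ A: {}, {a}, {a,b}; union → int = {a,b}
complement {d}; its interior {}; cl(A) = X∖{} = {a,b,d}
boundary = {a,b,d} ∖ {a,b} = {d}

int(A) = {a,b}
cl(A)  = {a,b,d}
∂A     = {d}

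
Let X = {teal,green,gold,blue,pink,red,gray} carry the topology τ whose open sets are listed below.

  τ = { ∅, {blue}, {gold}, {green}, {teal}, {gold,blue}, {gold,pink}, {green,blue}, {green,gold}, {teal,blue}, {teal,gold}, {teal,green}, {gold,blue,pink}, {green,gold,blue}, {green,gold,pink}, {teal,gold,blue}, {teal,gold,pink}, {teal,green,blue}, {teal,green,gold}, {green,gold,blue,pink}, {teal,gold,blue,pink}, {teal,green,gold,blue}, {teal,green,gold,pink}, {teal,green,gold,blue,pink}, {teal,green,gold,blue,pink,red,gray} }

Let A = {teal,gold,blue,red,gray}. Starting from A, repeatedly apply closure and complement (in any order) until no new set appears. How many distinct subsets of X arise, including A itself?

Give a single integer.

8

complement {green,pink}; its interior {green}; cl(A) = X∖{green} = {teal,gold,blue,pink,red,gray}
With k = closure, c = complement:
  1. A     = {teal,gold,blue,red,gray}
  2. kA    = {teal,gold,blue,pink,red,gray}
  3. cA    = {green,pink}
  4. ckA   = {green}
  5. kcA   = {green,pink,red,gray}
  6. kckA  = {green,red,gray}
  7. ckcA  = {teal,gold,blue}
  8. ckckA = {teal,gold,blue,pink}
k, c of each give nothing new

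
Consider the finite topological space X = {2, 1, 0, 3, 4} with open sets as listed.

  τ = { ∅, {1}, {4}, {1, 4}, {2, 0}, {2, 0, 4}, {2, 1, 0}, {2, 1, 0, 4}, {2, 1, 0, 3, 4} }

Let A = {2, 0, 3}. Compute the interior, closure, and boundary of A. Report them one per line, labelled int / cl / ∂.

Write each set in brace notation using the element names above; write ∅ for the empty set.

opens ⊆ A: ∅, {2, 0}; union → int = {2, 0}
complement {1, 4}; its interior {1, 4}; cl(A) = X∖{1, 4} = {2, 0, 3}
boundary = {2, 0, 3} ∖ {2, 0} = {3}

int(A) = {2, 0}
cl(A)  = {2, 0, 3}
∂A     = {3}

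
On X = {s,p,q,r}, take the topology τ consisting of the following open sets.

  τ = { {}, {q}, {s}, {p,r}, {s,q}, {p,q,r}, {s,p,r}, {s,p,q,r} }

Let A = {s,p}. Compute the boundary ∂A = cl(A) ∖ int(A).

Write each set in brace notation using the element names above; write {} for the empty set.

opens ⊆ A: {}, {s}; union → int = {s}
complement {q,r}; its interior {q}; cl(A) = X∖{q} = {s,p,r}
boundary = {s,p,r} ∖ {s} = {p,r}

{p,r}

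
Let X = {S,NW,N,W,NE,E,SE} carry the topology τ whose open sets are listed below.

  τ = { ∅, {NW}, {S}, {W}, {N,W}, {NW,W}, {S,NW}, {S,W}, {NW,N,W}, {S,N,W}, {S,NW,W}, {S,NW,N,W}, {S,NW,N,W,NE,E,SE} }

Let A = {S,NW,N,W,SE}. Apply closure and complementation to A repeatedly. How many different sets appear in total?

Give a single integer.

6

cl via duality: int({NE,E}) = ∅, so X∖∅ = {S,NW,N,W,NE,E,SE}
Write k for closure, c for complement:
  1. A     = {S,NW,N,W,SE}
  2. kA    = {S,NW,N,W,NE,E,SE}
  3. cA    = {NE,E}
  4. ckA   = ∅
  5. kcA   = {NE,E,SE}
  6. ckcA  = {S,NW,N,W}
applying k or c yields no new set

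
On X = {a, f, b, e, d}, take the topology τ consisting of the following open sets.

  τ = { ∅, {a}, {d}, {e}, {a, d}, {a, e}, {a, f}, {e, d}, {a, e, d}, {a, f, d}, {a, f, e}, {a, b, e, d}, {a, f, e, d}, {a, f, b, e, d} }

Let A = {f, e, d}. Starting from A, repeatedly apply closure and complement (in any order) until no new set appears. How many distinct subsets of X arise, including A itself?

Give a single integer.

8

complement {a, b}; its interior {a}; cl(A) = X∖{a} = {f, b, e, d}
With k = closure, c = complement:
  1. A     = {f, e, d}
  2. kA    = {f, b, e, d}
  3. cA    = {a, b}
  4. ckA   = {a}
  5. kcA   = {a, f, b}
  6. ckcA  = {e, d}
  7. kckcA = {b, e, d}
  8. ckckcA = {a, f}
k, c of each give nothing new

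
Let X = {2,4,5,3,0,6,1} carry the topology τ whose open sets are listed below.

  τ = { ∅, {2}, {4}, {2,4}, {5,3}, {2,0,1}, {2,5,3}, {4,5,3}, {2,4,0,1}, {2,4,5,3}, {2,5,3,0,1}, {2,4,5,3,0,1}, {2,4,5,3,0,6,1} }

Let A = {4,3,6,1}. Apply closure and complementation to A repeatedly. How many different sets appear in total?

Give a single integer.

12

cl via duality: int({2,5,0}) = {2}, so X∖{2} = {4,5,3,0,6,1}
Write k for closure, c for complement:
  1. A     = {4,3,6,1}
  2. kA    = {4,5,3,0,6,1}
  3. cA    = {2,5,0}
  4. ckA   = {2}
  5. kcA   = {2,5,3,0,6,1}
  6. kckA  = {2,0,6,1}
  7. ckcA  = {4}
  8. ckckA = {4,5,3}
  9. kckcA = {4,6}
  10. kckckA = {4,5,3,6}
  11. ckckcA = {2,5,3,0,1}
  12. ckckckA = {2,0,1}
applying k or c yields no new set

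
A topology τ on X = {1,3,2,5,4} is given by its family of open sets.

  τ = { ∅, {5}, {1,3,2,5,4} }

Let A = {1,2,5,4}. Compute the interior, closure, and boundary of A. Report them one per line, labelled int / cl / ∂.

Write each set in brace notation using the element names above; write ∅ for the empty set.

interior: largest open inside A is {5} (from ∅, {5})
cl via duality: int({3}) = ∅, so X∖∅ = {1,3,2,5,4}
cl∖int = {1,3,2,4}

int(A) = {5}
cl(A)  = {1,3,2,5,4}
∂A     = {1,3,2,4}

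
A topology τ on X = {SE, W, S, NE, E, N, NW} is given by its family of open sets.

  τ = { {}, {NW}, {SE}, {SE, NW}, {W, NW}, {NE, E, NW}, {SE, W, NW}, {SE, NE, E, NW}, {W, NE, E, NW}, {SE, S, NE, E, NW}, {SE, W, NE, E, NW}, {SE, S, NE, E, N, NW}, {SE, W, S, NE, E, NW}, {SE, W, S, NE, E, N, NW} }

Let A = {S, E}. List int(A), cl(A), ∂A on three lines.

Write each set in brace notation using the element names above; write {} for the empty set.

opens ⊆ A: {}; union → int = {}
complement {SE, W, NE, N, NW}; its interior {SE, W, NW}; cl(A) = X∖{SE, W, NW} = {S, NE, E, N}
boundary = {S, NE, E, N} ∖ {} = {S, NE, E, N}

int(A) = {}
cl(A)  = {S, NE, E, N}
∂A     = {S, NE, E, N}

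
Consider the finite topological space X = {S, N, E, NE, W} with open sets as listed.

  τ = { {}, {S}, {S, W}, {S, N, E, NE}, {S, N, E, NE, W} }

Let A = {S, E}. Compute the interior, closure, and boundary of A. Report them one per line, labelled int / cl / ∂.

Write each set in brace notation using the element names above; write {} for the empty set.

opens ⊆ A: {}, {S}; union → int = {S}
complement {N, NE, W}; its interior {}; cl(A) = X∖{} = {S, N, E, NE, W}
boundary = {S, N, E, NE, W} ∖ {S} = {N, E, NE, W}

int(A) = {S}
cl(A)  = {S, N, E, NE, W}
∂A     = {N, E, NE, W}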